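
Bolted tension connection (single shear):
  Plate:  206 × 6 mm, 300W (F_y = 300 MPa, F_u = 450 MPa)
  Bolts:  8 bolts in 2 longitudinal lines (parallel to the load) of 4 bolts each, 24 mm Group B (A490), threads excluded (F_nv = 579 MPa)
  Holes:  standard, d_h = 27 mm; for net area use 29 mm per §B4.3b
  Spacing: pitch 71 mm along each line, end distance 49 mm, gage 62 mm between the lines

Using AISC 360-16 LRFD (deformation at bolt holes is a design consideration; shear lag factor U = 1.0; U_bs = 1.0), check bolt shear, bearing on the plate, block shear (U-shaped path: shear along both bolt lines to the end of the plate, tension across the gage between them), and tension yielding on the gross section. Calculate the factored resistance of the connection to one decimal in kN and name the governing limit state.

333.7 kN (gross-section yield governs)

Bolt shear: A_b = π(24)²/4 = 452.39 mm². φR_n = 0.75 × 579 × 452.39 × 8 × 1 = 1571.6 kN.
Bearing (6 mm plate, F_u = 450 MPa): end bolts L_c = 49 − 27/2 = 35.5, R_n = min(1.2×35.5×6×450, 2.4×24×6×450) = 115.02 kN/bolt; interior L_c = 71 − 27 = 44, R_n = 142.56 kN/bolt. φR_n = 0.75 × (2×115.02 + 6×142.56) = 814.1 kN.
Block shear: shear path 2×[49+3×71] = 2×262 mm, A_gv = 3144, A_nv = 2×(262 − 3.5×29)×6 = 1926 mm²; tension across gage: (62 − 1×29)×6 = 198 mm². R_n = min(0.6×450×1926, 0.6×300×3144) + 1.0×450×198 = min(520.02, 565.92) + 89.1 = 609.12 kN. φR_n = 0.75 × 609.12 = 456.8 kN.
Tension yield (gross): A_g = 206×6 = 1236 mm². φR_n = 0.90 × 300 × 1236 = 333.7 kN.
Governing: min(1571.6, 814.1, 456.8, 333.7) = 333.7 kN → gross-section yield.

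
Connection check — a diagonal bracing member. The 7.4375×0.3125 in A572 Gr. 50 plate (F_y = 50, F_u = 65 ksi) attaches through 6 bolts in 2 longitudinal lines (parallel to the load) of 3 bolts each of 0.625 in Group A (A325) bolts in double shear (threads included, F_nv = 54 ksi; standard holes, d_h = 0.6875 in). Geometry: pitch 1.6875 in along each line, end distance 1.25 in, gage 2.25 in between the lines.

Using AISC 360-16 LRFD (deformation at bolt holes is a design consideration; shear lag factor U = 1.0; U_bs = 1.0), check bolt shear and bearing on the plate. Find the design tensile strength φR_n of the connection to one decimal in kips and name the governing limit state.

106.3 kips (bearing governs)

Bolt shear: A_b = π(0.625)²/4 = 0.3068 in². φR_n = 0.75 × 54 × 0.3068 × 6 × 2 = 149.1 kips.
Bearing (0.3125 in plate, F_u = 65 ksi): end bolts L_c = 1.25 − 0.6875/2 = 0.90625, R_n = min(1.2×0.90625×0.3125×65, 2.4×0.625×0.3125×65) = 22.09 kips/bolt; interior L_c = 1.6875 − 0.6875 = 1, R_n = 24.375 kips/bolt. φR_n = 0.75 × (2×22.09 + 4×24.375) = 106.3 kips.
Governing: min(149.1, 106.3) = 106.3 kips → bearing.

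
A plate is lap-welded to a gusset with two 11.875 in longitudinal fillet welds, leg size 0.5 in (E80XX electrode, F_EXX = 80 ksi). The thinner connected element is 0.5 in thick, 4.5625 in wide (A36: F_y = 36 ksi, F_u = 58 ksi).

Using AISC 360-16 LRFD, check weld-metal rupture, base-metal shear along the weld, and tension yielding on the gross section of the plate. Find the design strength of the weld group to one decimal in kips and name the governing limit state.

73.9 kips (gross-section yield governs)

Weld metal: throat = 0.707×0.5 = 0.3535 in, L = 2×11.875 = 23.75 in. φR_n = 0.75 × 0.6 × 80 × 0.3535 × 23.75 = 302.2 kips.
Base metal shear (0.5 in plate): yield φR_n = 1.0×0.6×36×0.5×23.75 = 256.5 kips; rupture φR_n = 0.75×0.6×58×0.5×23.75 = 309.9 kips; take 256.5 kips (yield).
Tension yield (gross): A_g = 4.5625×0.5 = 2.2813 in². φR_n = 0.90 × 36 × 2.2813 = 73.9 kips.
Governing: min(302.2, 256.5, 73.9) = 73.9 kips → gross-section yield.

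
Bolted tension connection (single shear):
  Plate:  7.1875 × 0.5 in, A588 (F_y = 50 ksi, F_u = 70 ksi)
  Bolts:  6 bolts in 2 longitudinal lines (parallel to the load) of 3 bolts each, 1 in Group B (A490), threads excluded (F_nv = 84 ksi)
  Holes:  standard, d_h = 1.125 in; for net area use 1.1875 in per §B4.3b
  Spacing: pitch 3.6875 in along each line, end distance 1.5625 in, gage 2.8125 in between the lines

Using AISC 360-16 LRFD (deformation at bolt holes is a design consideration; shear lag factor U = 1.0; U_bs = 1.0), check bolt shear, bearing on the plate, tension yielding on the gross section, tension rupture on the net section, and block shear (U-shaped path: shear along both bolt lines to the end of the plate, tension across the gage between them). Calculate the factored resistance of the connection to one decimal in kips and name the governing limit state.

126.3 kips (net-section rupture governs)

Bolt shear: A_b = π(1)²/4 = 0.7854 in². φR_n = 0.75 × 84 × 0.7854 × 6 × 1 = 296.9 kips.
Bearing (0.5 in plate, F_u = 70 ksi): end bolts L_c = 1.5625 − 1.125/2 = 1, R_n = min(1.2×1×0.5×70, 2.4×1×0.5×70) = 42 kips/bolt; interior L_c = 3.6875 − 1.125 = 2.5625, R_n = 84 kips/bolt. φR_n = 0.75 × (2×42 + 4×84) = 315.0 kips.
Tension yield (gross): A_g = 7.1875×0.5 = 3.5938 in². φR_n = 0.90 × 50 × 3.5938 = 161.7 kips.
Tension rupture (net): A_n = (7.1875 − 2×1.1875)×0.5 = 2.4063 in² (U = 1.0, A_e = A_n). φR_n = 0.75 × 70 × 2.4063 = 126.3 kips.
Block shear: shear path 2×[1.5625+2×3.6875] = 2×8.9375 in, A_gv = 8.9375, A_nv = 2×(8.9375 − 2.5×1.1875)×0.5 = 5.9688 in²; tension across gage: (2.8125 − 1×1.1875)×0.5 = 0.8125 in². R_n = min(0.6×70×5.9688, 0.6×50×8.9375) + 1.0×70×0.8125 = min(250.69, 268.13) + 56.875 = 307.57 kips. φR_n = 0.75 × 307.57 = 230.7 kips.
Governing: min(296.9, 315.0, 161.7, 126.3, 230.7) = 126.3 kips → net-section rupture.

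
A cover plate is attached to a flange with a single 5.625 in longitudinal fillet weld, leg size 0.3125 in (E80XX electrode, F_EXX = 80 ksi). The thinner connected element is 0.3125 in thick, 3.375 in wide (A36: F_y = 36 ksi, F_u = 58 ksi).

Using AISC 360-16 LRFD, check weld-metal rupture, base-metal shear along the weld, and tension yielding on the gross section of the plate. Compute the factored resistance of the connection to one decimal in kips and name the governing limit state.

34.2 kips (gross-section yield governs)

Weld metal: throat = 0.707×0.3125 = 0.22094 in, L = 5.625 in. φR_n = 0.75 × 0.6 × 80 × 0.22094 × 5.625 = 44.7 kips.
Base metal shear (0.3125 in plate): yield φR_n = 1.0×0.6×36×0.3125×5.625 = 38.0 kips; rupture φR_n = 0.75×0.6×58×0.3125×5.625 = 45.9 kips; take 38.0 kips (yield).
Tension yield (gross): A_g = 3.375×0.3125 = 1.0547 in². φR_n = 0.90 × 36 × 1.0547 = 34.2 kips.
Governing: min(44.7, 38.0, 34.2) = 34.2 kips → gross-section yield.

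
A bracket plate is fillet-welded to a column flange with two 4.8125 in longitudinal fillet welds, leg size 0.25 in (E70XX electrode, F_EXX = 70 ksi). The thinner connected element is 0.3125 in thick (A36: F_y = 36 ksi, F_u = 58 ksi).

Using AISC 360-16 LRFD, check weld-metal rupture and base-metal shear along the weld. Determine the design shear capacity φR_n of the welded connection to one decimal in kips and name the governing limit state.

53.6 kips (weld metal governs)

Weld metal: throat = 0.707×0.25 = 0.17675 in, L = 2×4.8125 = 9.625 in. φR_n = 0.75 × 0.6 × 70 × 0.17675 × 9.625 = 53.6 kips.
Base metal shear (0.3125 in plate): yield φR_n = 1.0×0.6×36×0.3125×9.625 = 65.0 kips; rupture φR_n = 0.75×0.6×58×0.3125×9.625 = 78.5 kips; take 65.0 kips (yield).
Governing: min(53.6, 65.0) = 53.6 kips → weld metal.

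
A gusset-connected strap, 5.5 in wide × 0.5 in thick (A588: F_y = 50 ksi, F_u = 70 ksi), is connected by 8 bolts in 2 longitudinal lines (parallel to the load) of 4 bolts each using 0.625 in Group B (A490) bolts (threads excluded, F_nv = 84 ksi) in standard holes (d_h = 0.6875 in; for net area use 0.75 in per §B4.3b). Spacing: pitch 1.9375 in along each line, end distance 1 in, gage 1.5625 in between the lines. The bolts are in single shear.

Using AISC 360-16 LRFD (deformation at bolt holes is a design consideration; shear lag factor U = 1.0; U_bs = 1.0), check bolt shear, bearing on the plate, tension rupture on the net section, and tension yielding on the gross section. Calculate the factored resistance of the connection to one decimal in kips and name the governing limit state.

Bolt shear: A_b = π(0.625)²/4 = 0.3068 in². φR_n = 0.75 × 84 × 0.3068 × 8 × 1 = 154.6 kips.
Bearing (0.5 in plate, F_u = 70 ksi): end bolts L_c = 1 − 0.6875/2 = 0.65625, R_n = min(1.2×0.65625×0.5×70, 2.4×0.625×0.5×70) = 27.563 kips/bolt; interior L_c = 1.9375 − 0.6875 = 1.25, R_n = 52.5 kips/bolt. φR_n = 0.75 × (2×27.563 + 6×52.5) = 277.6 kips.
Tension rupture (net): A_n = (5.5 − 2×0.75)×0.5 = 2 in² (U = 1.0, A_e = A_n). φR_n = 0.75 × 70 × 2 = 105.0 kips.
Tension yield (gross): A_g = 5.5×0.5 = 2.75 in². φR_n = 0.90 × 50 × 2.75 = 123.8 kips.
Governing: min(154.6, 277.6, 105.0, 123.8) = 105.0 kips → net-section rupture.

105.0 kips (net-section rupture governs)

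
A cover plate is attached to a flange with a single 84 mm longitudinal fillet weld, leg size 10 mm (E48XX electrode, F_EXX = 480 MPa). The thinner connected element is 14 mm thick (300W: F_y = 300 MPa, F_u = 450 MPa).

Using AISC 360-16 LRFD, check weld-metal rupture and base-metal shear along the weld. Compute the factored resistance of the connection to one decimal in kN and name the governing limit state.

128.3 kN (weld metal governs)

Weld metal: throat = 0.707×10 = 7.07 mm, L = 84 mm. φR_n = 0.75 × 0.6 × 480 × 7.07 × 84 = 128.3 kN.
Base metal shear (14 mm plate): yield φR_n = 1.0×0.6×300×14×84 = 211.7 kN; rupture φR_n = 0.75×0.6×450×14×84 = 238.1 kN; take 211.7 kN (yield).
Governing: min(128.3, 211.7) = 128.3 kN → weld metal.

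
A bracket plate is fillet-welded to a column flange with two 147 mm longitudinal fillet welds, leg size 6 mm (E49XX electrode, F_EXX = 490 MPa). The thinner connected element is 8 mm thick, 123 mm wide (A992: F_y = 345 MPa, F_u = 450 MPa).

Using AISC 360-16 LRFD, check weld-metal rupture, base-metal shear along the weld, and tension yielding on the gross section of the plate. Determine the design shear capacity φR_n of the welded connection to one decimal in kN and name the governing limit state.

275.0 kN (weld metal governs)

Weld metal: throat = 0.707×6 = 4.242 mm, L = 2×147 = 294 mm. φR_n = 0.75 × 0.6 × 490 × 4.242 × 294 = 275.0 kN.
Base metal shear (8 mm plate): yield φR_n = 1.0×0.6×345×8×294 = 486.9 kN; rupture φR_n = 0.75×0.6×450×8×294 = 476.3 kN; take 476.3 kN (rupture).
Tension yield (gross): A_g = 123×8 = 984 mm². φR_n = 0.90 × 345 × 984 = 305.5 kN.
Governing: min(275.0, 476.3, 305.5) = 275.0 kN → weld metal.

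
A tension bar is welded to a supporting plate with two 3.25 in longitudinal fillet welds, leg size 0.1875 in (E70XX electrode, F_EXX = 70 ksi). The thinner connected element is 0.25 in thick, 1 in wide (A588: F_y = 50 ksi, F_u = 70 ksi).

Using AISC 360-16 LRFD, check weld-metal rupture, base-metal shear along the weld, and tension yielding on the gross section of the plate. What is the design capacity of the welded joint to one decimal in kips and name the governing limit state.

Weld metal: throat = 0.707×0.1875 = 0.13256 in, L = 2×3.25 = 6.5 in. φR_n = 0.75 × 0.6 × 70 × 0.13256 × 6.5 = 27.1 kips.
Base metal shear (0.25 in plate): yield φR_n = 1.0×0.6×50×0.25×6.5 = 48.8 kips; rupture φR_n = 0.75×0.6×70×0.25×6.5 = 51.2 kips; take 48.8 kips (yield).
Tension yield (gross): A_g = 1×0.25 = 0.25 in². φR_n = 0.90 × 50 × 0.25 = 11.3 kips.
Governing: min(27.1, 48.8, 11.3) = 11.3 kips → gross-section yield.

11.3 kips (gross-section yield governs)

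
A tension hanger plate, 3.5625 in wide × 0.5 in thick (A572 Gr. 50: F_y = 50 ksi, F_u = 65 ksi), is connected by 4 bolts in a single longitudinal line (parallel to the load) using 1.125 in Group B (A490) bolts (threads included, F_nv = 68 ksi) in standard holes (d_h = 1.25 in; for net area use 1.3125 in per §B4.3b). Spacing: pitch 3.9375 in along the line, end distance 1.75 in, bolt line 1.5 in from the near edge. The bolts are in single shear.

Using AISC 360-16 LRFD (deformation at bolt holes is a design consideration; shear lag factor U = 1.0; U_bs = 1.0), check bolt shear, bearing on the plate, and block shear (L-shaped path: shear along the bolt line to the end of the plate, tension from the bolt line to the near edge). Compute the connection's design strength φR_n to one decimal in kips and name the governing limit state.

Bolt shear: A_b = π(1.125)²/4 = 0.99402 in². φR_n = 0.75 × 68 × 0.99402 × 4 × 1 = 202.8 kips.
Bearing (0.5 in plate, F_u = 65 ksi): end bolts L_c = 1.75 − 1.25/2 = 1.125, R_n = min(1.2×1.125×0.5×65, 2.4×1.125×0.5×65) = 43.875 kips/bolt; interior L_c = 3.9375 − 1.25 = 2.6875, R_n = 87.75 kips/bolt. φR_n = 0.75 × (1×43.875 + 3×87.75) = 230.3 kips.
Block shear: shear path 1×[1.75+3×3.9375] = 1×13.5625 in, A_gv = 6.7813, A_nv = 1×(13.5625 − 3.5×1.3125)×0.5 = 4.4844 in²; tension to near edge: (1.5 − 0.5×1.3125)×0.5 = 0.42188 in². R_n = min(0.6×65×4.4844, 0.6×50×6.7813) + 1.0×65×0.42188 = min(174.89, 203.44) + 27.422 = 202.31 kips. φR_n = 0.75 × 202.31 = 151.7 kips.
Governing: min(202.8, 230.3, 151.7) = 151.7 kips → block shear.

151.7 kips (block shear governs)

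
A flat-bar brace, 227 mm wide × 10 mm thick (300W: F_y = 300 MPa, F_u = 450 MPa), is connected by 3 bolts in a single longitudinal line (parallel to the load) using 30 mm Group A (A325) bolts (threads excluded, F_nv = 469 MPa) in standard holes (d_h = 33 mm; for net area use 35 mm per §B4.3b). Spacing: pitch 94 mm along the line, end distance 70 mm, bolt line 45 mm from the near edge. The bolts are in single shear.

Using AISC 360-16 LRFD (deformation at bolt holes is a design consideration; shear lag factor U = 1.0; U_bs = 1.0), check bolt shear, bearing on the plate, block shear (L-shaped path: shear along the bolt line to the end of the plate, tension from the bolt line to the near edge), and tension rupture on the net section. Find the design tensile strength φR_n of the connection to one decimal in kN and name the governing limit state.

Bolt shear: A_b = π(30)²/4 = 706.86 mm². φR_n = 0.75 × 469 × 706.86 × 3 × 1 = 745.9 kN.
Bearing (10 mm plate, F_u = 450 MPa): end bolts L_c = 70 − 33/2 = 53.5, R_n = min(1.2×53.5×10×450, 2.4×30×10×450) = 288.9 kN/bolt; interior L_c = 94 − 33 = 61, R_n = 324 kN/bolt. φR_n = 0.75 × (1×288.9 + 2×324) = 702.7 kN.
Block shear: shear path 1×[70+2×94] = 1×258 mm, A_gv = 2580, A_nv = 1×(258 − 2.5×35)×10 = 1705 mm²; tension to near edge: (45 − 0.5×35)×10 = 275 mm². R_n = min(0.6×450×1705, 0.6×300×2580) + 1.0×450×275 = min(460.35, 464.4) + 123.75 = 584.1 kN. φR_n = 0.75 × 584.1 = 438.1 kN.
Tension rupture (net): A_n = (227 − 1×35)×10 = 1920 mm² (U = 1.0, A_e = A_n). φR_n = 0.75 × 450 × 1920 = 648.0 kN.
Governing: min(745.9, 702.7, 438.1, 648.0) = 438.1 kN → block shear.

438.1 kN (block shear governs)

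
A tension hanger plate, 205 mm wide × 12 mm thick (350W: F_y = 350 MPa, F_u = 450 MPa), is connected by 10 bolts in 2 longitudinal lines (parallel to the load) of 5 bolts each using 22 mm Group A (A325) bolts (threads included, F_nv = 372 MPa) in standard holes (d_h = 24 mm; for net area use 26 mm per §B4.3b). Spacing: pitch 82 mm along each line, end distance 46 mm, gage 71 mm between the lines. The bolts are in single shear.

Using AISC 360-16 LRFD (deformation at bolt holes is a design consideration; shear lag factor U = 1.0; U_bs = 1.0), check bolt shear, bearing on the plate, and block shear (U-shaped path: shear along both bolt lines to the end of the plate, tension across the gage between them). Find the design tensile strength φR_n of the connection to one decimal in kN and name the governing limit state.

Bolt shear: A_b = π(22)²/4 = 380.13 mm². φR_n = 0.75 × 372 × 380.13 × 10 × 1 = 1060.6 kN.
Bearing (12 mm plate, F_u = 450 MPa): end bolts L_c = 46 − 24/2 = 34, R_n = min(1.2×34×12×450, 2.4×22×12×450) = 220.32 kN/bolt; interior L_c = 82 − 24 = 58, R_n = 285.12 kN/bolt. φR_n = 0.75 × (2×220.32 + 8×285.12) = 2041.2 kN.
Block shear: shear path 2×[46+4×82] = 2×374 mm, A_gv = 8976, A_nv = 2×(374 − 4.5×26)×12 = 6168 mm²; tension across gage: (71 − 1×26)×12 = 540 mm². R_n = min(0.6×450×6168, 0.6×350×8976) + 1.0×450×540 = min(1665.4, 1885) + 243 = 1908.4 kN. φR_n = 0.75 × 1908.4 = 1431.3 kN.
Governing: min(1060.6, 2041.2, 1431.3) = 1060.6 kN → bolt shear.

1060.6 kN (bolt shear governs)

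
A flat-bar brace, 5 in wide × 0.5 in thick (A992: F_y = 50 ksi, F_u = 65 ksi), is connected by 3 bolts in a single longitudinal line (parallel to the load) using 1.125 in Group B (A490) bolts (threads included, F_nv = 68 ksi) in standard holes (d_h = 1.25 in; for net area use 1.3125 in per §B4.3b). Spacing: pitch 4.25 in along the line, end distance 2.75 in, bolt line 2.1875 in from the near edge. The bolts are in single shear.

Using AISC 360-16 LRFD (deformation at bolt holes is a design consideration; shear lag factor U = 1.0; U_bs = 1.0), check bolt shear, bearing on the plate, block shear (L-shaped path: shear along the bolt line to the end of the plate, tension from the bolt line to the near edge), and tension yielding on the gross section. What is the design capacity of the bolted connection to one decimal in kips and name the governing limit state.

112.5 kips (gross-section yield governs)

Bolt shear: A_b = π(1.125)²/4 = 0.99402 in². φR_n = 0.75 × 68 × 0.99402 × 3 × 1 = 152.1 kips.
Bearing (0.5 in plate, F_u = 65 ksi): end bolts L_c = 2.75 − 1.25/2 = 2.125, R_n = min(1.2×2.125×0.5×65, 2.4×1.125×0.5×65) = 82.875 kips/bolt; interior L_c = 4.25 − 1.25 = 3, R_n = 87.75 kips/bolt. φR_n = 0.75 × (1×82.875 + 2×87.75) = 193.8 kips.
Block shear: shear path 1×[2.75+2×4.25] = 1×11.25 in, A_gv = 5.625, A_nv = 1×(11.25 − 2.5×1.3125)×0.5 = 3.9844 in²; tension to near edge: (2.1875 − 0.5×1.3125)×0.5 = 0.76563 in². R_n = min(0.6×65×3.9844, 0.6×50×5.625) + 1.0×65×0.76563 = min(155.39, 168.75) + 49.766 = 205.16 kips. φR_n = 0.75 × 205.16 = 153.9 kips.
Tension yield (gross): A_g = 5×0.5 = 2.5 in². φR_n = 0.90 × 50 × 2.5 = 112.5 kips.
Governing: min(152.1, 193.8, 153.9, 112.5) = 112.5 kips → gross-section yield.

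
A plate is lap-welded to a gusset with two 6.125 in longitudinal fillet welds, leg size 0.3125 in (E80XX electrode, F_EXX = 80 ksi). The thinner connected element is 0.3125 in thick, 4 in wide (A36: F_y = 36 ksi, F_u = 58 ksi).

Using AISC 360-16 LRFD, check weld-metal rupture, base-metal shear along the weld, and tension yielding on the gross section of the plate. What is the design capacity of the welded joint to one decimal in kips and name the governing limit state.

Weld metal: throat = 0.707×0.3125 = 0.22094 in, L = 2×6.125 = 12.25 in. φR_n = 0.75 × 0.6 × 80 × 0.22094 × 12.25 = 97.4 kips.
Base metal shear (0.3125 in plate): yield φR_n = 1.0×0.6×36×0.3125×12.25 = 82.7 kips; rupture φR_n = 0.75×0.6×58×0.3125×12.25 = 99.9 kips; take 82.7 kips (yield).
Tension yield (gross): A_g = 4×0.3125 = 1.25 in². φR_n = 0.90 × 36 × 1.25 = 40.5 kips.
Governing: min(97.4, 82.7, 40.5) = 40.5 kips → gross-section yield.

40.5 kips (gross-section yield governs)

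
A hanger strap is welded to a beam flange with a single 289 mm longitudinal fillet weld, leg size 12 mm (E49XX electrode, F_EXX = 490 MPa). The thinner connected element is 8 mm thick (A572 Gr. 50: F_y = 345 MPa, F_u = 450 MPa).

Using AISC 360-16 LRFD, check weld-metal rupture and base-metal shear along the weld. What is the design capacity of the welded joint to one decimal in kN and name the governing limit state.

Weld metal: throat = 0.707×12 = 8.484 mm, L = 289 mm. φR_n = 0.75 × 0.6 × 490 × 8.484 × 289 = 540.6 kN.
Base metal shear (8 mm plate): yield φR_n = 1.0×0.6×345×8×289 = 478.6 kN; rupture φR_n = 0.75×0.6×450×8×289 = 468.2 kN; take 468.2 kN (rupture).
Governing: min(540.6, 468.2) = 468.2 kN → base-metal shear.

468.2 kN (base-metal shear governs)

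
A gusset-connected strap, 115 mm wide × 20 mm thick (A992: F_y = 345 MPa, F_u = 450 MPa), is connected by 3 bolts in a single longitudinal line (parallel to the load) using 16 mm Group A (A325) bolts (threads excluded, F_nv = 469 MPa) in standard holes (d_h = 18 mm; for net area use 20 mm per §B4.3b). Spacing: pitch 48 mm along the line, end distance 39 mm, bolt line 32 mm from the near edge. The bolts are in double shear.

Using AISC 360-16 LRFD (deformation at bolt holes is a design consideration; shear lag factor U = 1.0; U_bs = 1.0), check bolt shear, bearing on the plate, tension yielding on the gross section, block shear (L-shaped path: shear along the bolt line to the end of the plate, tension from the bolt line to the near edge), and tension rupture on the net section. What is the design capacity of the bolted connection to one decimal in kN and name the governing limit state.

Bolt shear: A_b = π(16)²/4 = 201.06 mm². φR_n = 0.75 × 469 × 201.06 × 3 × 2 = 424.3 kN.
Bearing (20 mm plate, F_u = 450 MPa): end bolts L_c = 39 − 18/2 = 30, R_n = min(1.2×30×20×450, 2.4×16×20×450) = 324 kN/bolt; interior L_c = 48 − 18 = 30, R_n = 324 kN/bolt. φR_n = 0.75 × (1×324 + 2×324) = 729.0 kN.
Tension yield (gross): A_g = 115×20 = 2300 mm². φR_n = 0.90 × 345 × 2300 = 714.2 kN.
Block shear: shear path 1×[39+2×48] = 1×135 mm, A_gv = 2700, A_nv = 1×(135 − 2.5×20)×20 = 1700 mm²; tension to near edge: (32 − 0.5×20)×20 = 440 mm². R_n = min(0.6×450×1700, 0.6×345×2700) + 1.0×450×440 = min(459, 558.9) + 198 = 657 kN. φR_n = 0.75 × 657 = 492.8 kN.
Tension rupture (net): A_n = (115 − 1×20)×20 = 1900 mm² (U = 1.0, A_e = A_n). φR_n = 0.75 × 450 × 1900 = 641.3 kN.
Governing: min(424.3, 729.0, 714.2, 492.8, 641.3) = 424.3 kN → bolt shear.

424.3 kN (bolt shear governs)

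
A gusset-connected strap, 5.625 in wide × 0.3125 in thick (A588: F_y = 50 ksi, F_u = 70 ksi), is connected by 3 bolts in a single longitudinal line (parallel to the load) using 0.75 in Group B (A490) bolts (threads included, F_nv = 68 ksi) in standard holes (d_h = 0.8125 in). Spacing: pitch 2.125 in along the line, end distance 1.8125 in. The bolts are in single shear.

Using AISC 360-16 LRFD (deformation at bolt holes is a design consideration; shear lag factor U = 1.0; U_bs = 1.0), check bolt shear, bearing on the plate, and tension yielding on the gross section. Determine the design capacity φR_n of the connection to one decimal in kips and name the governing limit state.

Bolt shear: A_b = π(0.75)²/4 = 0.44179 in². φR_n = 0.75 × 68 × 0.44179 × 3 × 1 = 67.6 kips.
Bearing (0.3125 in plate, F_u = 70 ksi): end bolts L_c = 1.8125 − 0.8125/2 = 1.40625, R_n = min(1.2×1.40625×0.3125×70, 2.4×0.75×0.3125×70) = 36.914 kips/bolt; interior L_c = 2.125 − 0.8125 = 1.3125, R_n = 34.453 kips/bolt. φR_n = 0.75 × (1×36.914 + 2×34.453) = 79.4 kips.
Tension yield (gross): A_g = 5.625×0.3125 = 1.7578 in². φR_n = 0.90 × 50 × 1.7578 = 79.1 kips.
Governing: min(67.6, 79.4, 79.1) = 67.6 kips → bolt shear.

67.6 kips (bolt shear governs)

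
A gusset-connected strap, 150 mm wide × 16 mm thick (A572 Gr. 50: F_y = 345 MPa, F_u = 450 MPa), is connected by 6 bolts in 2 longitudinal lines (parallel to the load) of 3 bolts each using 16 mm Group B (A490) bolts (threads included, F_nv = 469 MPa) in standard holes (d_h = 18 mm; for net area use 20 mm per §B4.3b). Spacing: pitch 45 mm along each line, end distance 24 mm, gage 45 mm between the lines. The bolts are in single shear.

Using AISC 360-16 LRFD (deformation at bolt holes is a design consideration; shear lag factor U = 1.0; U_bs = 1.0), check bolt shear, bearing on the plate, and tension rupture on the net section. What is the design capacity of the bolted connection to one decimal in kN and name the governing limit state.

424.3 kN (bolt shear governs)

Bolt shear: A_b = π(16)²/4 = 201.06 mm². φR_n = 0.75 × 469 × 201.06 × 6 × 1 = 424.3 kN.
Bearing (16 mm plate, F_u = 450 MPa): end bolts L_c = 24 − 18/2 = 15, R_n = min(1.2×15×16×450, 2.4×16×16×450) = 129.6 kN/bolt; interior L_c = 45 − 18 = 27, R_n = 233.28 kN/bolt. φR_n = 0.75 × (2×129.6 + 4×233.28) = 894.2 kN.
Tension rupture (net): A_n = (150 − 2×20)×16 = 1760 mm² (U = 1.0, A_e = A_n). φR_n = 0.75 × 450 × 1760 = 594.0 kN.
Governing: min(424.3, 894.2, 594.0) = 424.3 kN → bolt shear.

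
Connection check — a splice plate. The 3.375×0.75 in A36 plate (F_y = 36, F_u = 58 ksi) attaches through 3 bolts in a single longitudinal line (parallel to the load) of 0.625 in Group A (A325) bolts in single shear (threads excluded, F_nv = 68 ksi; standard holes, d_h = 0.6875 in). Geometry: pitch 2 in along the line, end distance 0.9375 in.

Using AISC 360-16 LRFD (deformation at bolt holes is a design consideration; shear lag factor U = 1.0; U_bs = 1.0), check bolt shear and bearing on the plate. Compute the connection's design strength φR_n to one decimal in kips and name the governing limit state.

46.9 kips (bolt shear governs)

Bolt shear: A_b = π(0.625)²/4 = 0.3068 in². φR_n = 0.75 × 68 × 0.3068 × 3 × 1 = 46.9 kips.
Bearing (0.75 in plate, F_u = 58 ksi): end bolts L_c = 0.9375 − 0.6875/2 = 0.59375, R_n = min(1.2×0.59375×0.75×58, 2.4×0.625×0.75×58) = 30.994 kips/bolt; interior L_c = 2 − 0.6875 = 1.3125, R_n = 65.25 kips/bolt. φR_n = 0.75 × (1×30.994 + 2×65.25) = 121.1 kips.
Governing: min(46.9, 121.1) = 46.9 kips → bolt shear.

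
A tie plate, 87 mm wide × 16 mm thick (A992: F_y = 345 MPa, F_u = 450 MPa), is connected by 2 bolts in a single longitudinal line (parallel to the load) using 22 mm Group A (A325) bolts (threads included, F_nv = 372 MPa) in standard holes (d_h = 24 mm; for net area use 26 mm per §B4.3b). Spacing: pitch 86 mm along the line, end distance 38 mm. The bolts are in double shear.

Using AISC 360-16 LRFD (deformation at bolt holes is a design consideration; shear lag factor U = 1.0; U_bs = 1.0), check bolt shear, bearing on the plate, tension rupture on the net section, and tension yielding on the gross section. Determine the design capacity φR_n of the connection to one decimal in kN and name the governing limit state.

329.4 kN (net-section rupture governs)

Bolt shear: A_b = π(22)²/4 = 380.13 mm². φR_n = 0.75 × 372 × 380.13 × 2 × 2 = 424.2 kN.
Bearing (16 mm plate, F_u = 450 MPa): end bolts L_c = 38 − 24/2 = 26, R_n = min(1.2×26×16×450, 2.4×22×16×450) = 224.64 kN/bolt; interior L_c = 86 − 24 = 62, R_n = 380.16 kN/bolt. φR_n = 0.75 × (1×224.64 + 1×380.16) = 453.6 kN.
Tension rupture (net): A_n = (87 − 1×26)×16 = 976 mm² (U = 1.0, A_e = A_n). φR_n = 0.75 × 450 × 976 = 329.4 kN.
Tension yield (gross): A_g = 87×16 = 1392 mm². φR_n = 0.90 × 345 × 1392 = 432.2 kN.
Governing: min(424.2, 453.6, 329.4, 432.2) = 329.4 kN → net-section rupture.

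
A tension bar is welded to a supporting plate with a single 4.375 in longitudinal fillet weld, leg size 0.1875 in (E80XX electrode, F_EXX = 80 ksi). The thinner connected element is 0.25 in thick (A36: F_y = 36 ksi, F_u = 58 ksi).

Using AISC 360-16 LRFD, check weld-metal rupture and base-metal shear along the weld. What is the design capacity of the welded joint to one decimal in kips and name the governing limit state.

Weld metal: throat = 0.707×0.1875 = 0.13256 in, L = 4.375 in. φR_n = 0.75 × 0.6 × 80 × 0.13256 × 4.375 = 20.9 kips.
Base metal shear (0.25 in plate): yield φR_n = 1.0×0.6×36×0.25×4.375 = 23.6 kips; rupture φR_n = 0.75×0.6×58×0.25×4.375 = 28.5 kips; take 23.6 kips (yield).
Governing: min(20.9, 23.6) = 20.9 kips → weld metal.

20.9 kips (weld metal governs)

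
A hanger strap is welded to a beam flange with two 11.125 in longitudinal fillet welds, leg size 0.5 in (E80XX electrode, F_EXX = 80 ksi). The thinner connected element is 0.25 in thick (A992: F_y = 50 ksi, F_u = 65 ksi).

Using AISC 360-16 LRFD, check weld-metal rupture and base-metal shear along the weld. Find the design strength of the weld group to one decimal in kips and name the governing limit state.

162.7 kips (base-metal shear governs)

Weld metal: throat = 0.707×0.5 = 0.3535 in, L = 2×11.125 = 22.25 in. φR_n = 0.75 × 0.6 × 80 × 0.3535 × 22.25 = 283.2 kips.
Base metal shear (0.25 in plate): yield φR_n = 1.0×0.6×50×0.25×22.25 = 166.9 kips; rupture φR_n = 0.75×0.6×65×0.25×22.25 = 162.7 kips; take 162.7 kips (rupture).
Governing: min(283.2, 162.7) = 162.7 kips → base-metal shear.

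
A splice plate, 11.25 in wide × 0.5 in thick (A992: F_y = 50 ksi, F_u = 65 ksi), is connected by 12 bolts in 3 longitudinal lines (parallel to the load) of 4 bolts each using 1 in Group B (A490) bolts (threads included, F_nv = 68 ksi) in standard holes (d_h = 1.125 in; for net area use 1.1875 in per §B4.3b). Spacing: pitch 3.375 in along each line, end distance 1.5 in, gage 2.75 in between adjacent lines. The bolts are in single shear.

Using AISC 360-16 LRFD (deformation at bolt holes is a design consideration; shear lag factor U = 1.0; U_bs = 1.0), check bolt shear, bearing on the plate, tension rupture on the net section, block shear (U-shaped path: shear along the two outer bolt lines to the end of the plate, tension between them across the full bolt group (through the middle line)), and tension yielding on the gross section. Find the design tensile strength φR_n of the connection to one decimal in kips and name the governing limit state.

187.4 kips (net-section rupture governs)

Bolt shear: A_b = π(1)²/4 = 0.7854 in². φR_n = 0.75 × 68 × 0.7854 × 12 × 1 = 480.7 kips.
Bearing (0.5 in plate, F_u = 65 ksi): end bolts L_c = 1.5 − 1.125/2 = 0.9375, R_n = min(1.2×0.9375×0.5×65, 2.4×1×0.5×65) = 36.563 kips/bolt; interior L_c = 3.375 − 1.125 = 2.25, R_n = 78 kips/bolt. φR_n = 0.75 × (3×36.563 + 9×78) = 608.8 kips.
Tension rupture (net): A_n = (11.25 − 3×1.1875)×0.5 = 3.8438 in² (U = 1.0, A_e = A_n). φR_n = 0.75 × 65 × 3.8438 = 187.4 kips.
Block shear: shear path 2×[1.5+3×3.375] = 2×11.625 in, A_gv = 11.625, A_nv = 2×(11.625 − 3.5×1.1875)×0.5 = 7.4688 in²; tension across gage: (5.5 − 2×1.1875)×0.5 = 1.5625 in². R_n = min(0.6×65×7.4688, 0.6×50×11.625) + 1.0×65×1.5625 = min(291.28, 348.75) + 101.56 = 392.84 kips. φR_n = 0.75 × 392.84 = 294.6 kips.
Tension yield (gross): A_g = 11.25×0.5 = 5.625 in². φR_n = 0.90 × 50 × 5.625 = 253.1 kips.
Governing: min(480.7, 608.8, 187.4, 294.6, 253.1) = 187.4 kips → net-section rupture.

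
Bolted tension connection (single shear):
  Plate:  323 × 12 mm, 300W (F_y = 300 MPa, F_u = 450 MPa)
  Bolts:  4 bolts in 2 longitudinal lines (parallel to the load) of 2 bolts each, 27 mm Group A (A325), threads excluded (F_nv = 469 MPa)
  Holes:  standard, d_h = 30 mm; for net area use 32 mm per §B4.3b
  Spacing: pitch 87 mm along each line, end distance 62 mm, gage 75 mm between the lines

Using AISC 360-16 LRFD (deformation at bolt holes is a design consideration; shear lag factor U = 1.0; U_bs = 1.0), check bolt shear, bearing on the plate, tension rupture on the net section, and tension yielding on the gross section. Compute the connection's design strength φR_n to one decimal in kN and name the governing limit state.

Bolt shear: A_b = π(27)²/4 = 572.56 mm². φR_n = 0.75 × 469 × 572.56 × 4 × 1 = 805.6 kN.
Bearing (12 mm plate, F_u = 450 MPa): end bolts L_c = 62 − 30/2 = 47, R_n = min(1.2×47×12×450, 2.4×27×12×450) = 304.56 kN/bolt; interior L_c = 87 − 30 = 57, R_n = 349.92 kN/bolt. φR_n = 0.75 × (2×304.56 + 2×349.92) = 981.7 kN.
Tension rupture (net): A_n = (323 − 2×32)×12 = 3108 mm² (U = 1.0, A_e = A_n). φR_n = 0.75 × 450 × 3108 = 1049.0 kN.
Tension yield (gross): A_g = 323×12 = 3876 mm². φR_n = 0.90 × 300 × 3876 = 1046.5 kN.
Governing: min(805.6, 981.7, 1049.0, 1046.5) = 805.6 kN → bolt shear.

805.6 kN (bolt shear governs)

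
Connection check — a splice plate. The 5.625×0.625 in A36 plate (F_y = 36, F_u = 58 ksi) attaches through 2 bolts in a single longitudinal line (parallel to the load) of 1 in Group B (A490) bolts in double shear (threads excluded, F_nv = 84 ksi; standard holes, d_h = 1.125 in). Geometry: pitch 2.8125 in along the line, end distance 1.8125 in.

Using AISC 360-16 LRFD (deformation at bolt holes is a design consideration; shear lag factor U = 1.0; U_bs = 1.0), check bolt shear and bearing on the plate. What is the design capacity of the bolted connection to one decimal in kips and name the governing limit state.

95.8 kips (bearing governs)

Bolt shear: A_b = π(1)²/4 = 0.7854 in². φR_n = 0.75 × 84 × 0.7854 × 2 × 2 = 197.9 kips.
Bearing (0.625 in plate, F_u = 58 ksi): end bolts L_c = 1.8125 − 1.125/2 = 1.25, R_n = min(1.2×1.25×0.625×58, 2.4×1×0.625×58) = 54.375 kips/bolt; interior L_c = 2.8125 − 1.125 = 1.6875, R_n = 73.406 kips/bolt. φR_n = 0.75 × (1×54.375 + 1×73.406) = 95.8 kips.
Governing: min(197.9, 95.8) = 95.8 kips → bearing.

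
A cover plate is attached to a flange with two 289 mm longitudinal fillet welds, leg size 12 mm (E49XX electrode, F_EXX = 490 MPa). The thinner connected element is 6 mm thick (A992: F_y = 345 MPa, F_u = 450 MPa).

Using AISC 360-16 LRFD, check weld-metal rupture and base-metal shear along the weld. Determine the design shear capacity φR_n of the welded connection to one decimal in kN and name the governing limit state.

Weld metal: throat = 0.707×12 = 8.484 mm, L = 2×289 = 578 mm. φR_n = 0.75 × 0.6 × 490 × 8.484 × 578 = 1081.3 kN.
Base metal shear (6 mm plate): yield φR_n = 1.0×0.6×345×6×578 = 717.9 kN; rupture φR_n = 0.75×0.6×450×6×578 = 702.3 kN; take 702.3 kN (rupture).
Governing: min(1081.3, 702.3) = 702.3 kN → base-metal shear.

702.3 kN (base-metal shear governs)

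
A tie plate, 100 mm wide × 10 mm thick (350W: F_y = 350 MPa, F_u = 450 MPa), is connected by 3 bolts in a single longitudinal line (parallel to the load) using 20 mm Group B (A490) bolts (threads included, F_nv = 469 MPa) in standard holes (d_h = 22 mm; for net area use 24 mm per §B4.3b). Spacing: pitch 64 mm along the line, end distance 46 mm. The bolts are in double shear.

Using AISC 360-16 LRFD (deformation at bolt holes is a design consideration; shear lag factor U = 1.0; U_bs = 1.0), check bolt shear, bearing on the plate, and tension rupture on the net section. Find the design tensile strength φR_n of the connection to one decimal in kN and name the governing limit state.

256.5 kN (net-section rupture governs)

Bolt shear: A_b = π(20)²/4 = 314.16 mm². φR_n = 0.75 × 469 × 314.16 × 3 × 2 = 663.0 kN.
Bearing (10 mm plate, F_u = 450 MPa): end bolts L_c = 46 − 22/2 = 35, R_n = min(1.2×35×10×450, 2.4×20×10×450) = 189 kN/bolt; interior L_c = 64 − 22 = 42, R_n = 216 kN/bolt. φR_n = 0.75 × (1×189 + 2×216) = 465.8 kN.
Tension rupture (net): A_n = (100 − 1×24)×10 = 760 mm² (U = 1.0, A_e = A_n). φR_n = 0.75 × 450 × 760 = 256.5 kN.
Governing: min(663.0, 465.8, 256.5) = 256.5 kN → net-section rupture.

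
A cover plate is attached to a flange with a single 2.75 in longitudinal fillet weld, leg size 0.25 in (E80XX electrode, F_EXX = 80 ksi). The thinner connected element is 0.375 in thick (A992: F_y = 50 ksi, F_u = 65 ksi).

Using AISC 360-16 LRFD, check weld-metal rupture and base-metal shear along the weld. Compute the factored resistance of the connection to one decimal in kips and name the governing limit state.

Weld metal: throat = 0.707×0.25 = 0.17675 in, L = 2.75 in. φR_n = 0.75 × 0.6 × 80 × 0.17675 × 2.75 = 17.5 kips.
Base metal shear (0.375 in plate): yield φR_n = 1.0×0.6×50×0.375×2.75 = 30.9 kips; rupture φR_n = 0.75×0.6×65×0.375×2.75 = 30.2 kips; take 30.2 kips (rupture).
Governing: min(17.5, 30.2) = 17.5 kips → weld metal.

17.5 kips (weld metal governs)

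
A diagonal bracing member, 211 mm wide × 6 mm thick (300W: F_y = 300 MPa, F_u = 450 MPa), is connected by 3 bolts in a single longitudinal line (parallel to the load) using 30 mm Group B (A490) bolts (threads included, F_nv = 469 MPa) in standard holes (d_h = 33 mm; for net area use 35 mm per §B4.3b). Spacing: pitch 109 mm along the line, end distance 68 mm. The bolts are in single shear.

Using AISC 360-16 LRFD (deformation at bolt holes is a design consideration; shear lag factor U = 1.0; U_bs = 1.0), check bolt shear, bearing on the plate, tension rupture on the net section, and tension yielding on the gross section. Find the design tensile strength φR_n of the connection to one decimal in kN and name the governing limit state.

Bolt shear: A_b = π(30)²/4 = 706.86 mm². φR_n = 0.75 × 469 × 706.86 × 3 × 1 = 745.9 kN.
Bearing (6 mm plate, F_u = 450 MPa): end bolts L_c = 68 − 33/2 = 51.5, R_n = min(1.2×51.5×6×450, 2.4×30×6×450) = 166.86 kN/bolt; interior L_c = 109 − 33 = 76, R_n = 194.4 kN/bolt. φR_n = 0.75 × (1×166.86 + 2×194.4) = 416.7 kN.
Tension rupture (net): A_n = (211 − 1×35)×6 = 1056 mm² (U = 1.0, A_e = A_n). φR_n = 0.75 × 450 × 1056 = 356.4 kN.
Tension yield (gross): A_g = 211×6 = 1266 mm². φR_n = 0.90 × 300 × 1266 = 341.8 kN.
Governing: min(745.9, 416.7, 356.4, 341.8) = 341.8 kN → gross-section yield.

341.8 kN (gross-section yield governs)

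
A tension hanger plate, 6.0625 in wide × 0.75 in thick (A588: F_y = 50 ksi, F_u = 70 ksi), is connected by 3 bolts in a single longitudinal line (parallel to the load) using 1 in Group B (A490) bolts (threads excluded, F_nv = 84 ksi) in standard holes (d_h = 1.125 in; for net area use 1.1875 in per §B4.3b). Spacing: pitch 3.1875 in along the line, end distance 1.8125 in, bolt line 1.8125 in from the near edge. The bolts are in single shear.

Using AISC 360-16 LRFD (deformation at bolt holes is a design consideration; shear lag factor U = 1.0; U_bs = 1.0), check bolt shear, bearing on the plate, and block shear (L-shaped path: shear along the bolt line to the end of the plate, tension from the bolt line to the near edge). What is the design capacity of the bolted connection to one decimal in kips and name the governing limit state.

148.4 kips (bolt shear governs)

Bolt shear: A_b = π(1)²/4 = 0.7854 in². φR_n = 0.75 × 84 × 0.7854 × 3 × 1 = 148.4 kips.
Bearing (0.75 in plate, F_u = 70 ksi): end bolts L_c = 1.8125 − 1.125/2 = 1.25, R_n = min(1.2×1.25×0.75×70, 2.4×1×0.75×70) = 78.75 kips/bolt; interior L_c = 3.1875 − 1.125 = 2.0625, R_n = 126 kips/bolt. φR_n = 0.75 × (1×78.75 + 2×126) = 248.1 kips.
Block shear: shear path 1×[1.8125+2×3.1875] = 1×8.1875 in, A_gv = 6.1406, A_nv = 1×(8.1875 − 2.5×1.1875)×0.75 = 3.9141 in²; tension to near edge: (1.8125 − 0.5×1.1875)×0.75 = 0.91406 in². R_n = min(0.6×70×3.9141, 0.6×50×6.1406) + 1.0×70×0.91406 = min(164.39, 184.22) + 63.984 = 228.37 kips. φR_n = 0.75 × 228.37 = 171.3 kips.
Governing: min(148.4, 248.1, 171.3) = 148.4 kips → bolt shear.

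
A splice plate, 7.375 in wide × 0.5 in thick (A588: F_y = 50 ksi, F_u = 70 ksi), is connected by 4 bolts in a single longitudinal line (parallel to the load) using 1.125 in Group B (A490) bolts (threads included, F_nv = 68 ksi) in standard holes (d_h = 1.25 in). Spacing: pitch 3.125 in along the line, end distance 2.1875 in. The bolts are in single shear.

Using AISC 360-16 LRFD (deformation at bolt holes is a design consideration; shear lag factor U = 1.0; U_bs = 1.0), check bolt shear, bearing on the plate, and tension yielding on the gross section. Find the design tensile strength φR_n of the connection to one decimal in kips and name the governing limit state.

Bolt shear: A_b = π(1.125)²/4 = 0.99402 in². φR_n = 0.75 × 68 × 0.99402 × 4 × 1 = 202.8 kips.
Bearing (0.5 in plate, F_u = 70 ksi): end bolts L_c = 2.1875 − 1.25/2 = 1.5625, R_n = min(1.2×1.5625×0.5×70, 2.4×1.125×0.5×70) = 65.625 kips/bolt; interior L_c = 3.125 − 1.25 = 1.875, R_n = 78.75 kips/bolt. φR_n = 0.75 × (1×65.625 + 3×78.75) = 226.4 kips.
Tension yield (gross): A_g = 7.375×0.5 = 3.6875 in². φR_n = 0.90 × 50 × 3.6875 = 165.9 kips.
Governing: min(202.8, 226.4, 165.9) = 165.9 kips → gross-section yield.

165.9 kips (gross-section yield governs)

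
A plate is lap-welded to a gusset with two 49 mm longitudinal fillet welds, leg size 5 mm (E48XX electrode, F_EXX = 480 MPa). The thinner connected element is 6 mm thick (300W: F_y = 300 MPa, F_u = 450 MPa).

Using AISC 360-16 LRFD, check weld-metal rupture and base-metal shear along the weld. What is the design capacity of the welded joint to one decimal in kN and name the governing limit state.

74.8 kN (weld metal governs)

Weld metal: throat = 0.707×5 = 3.535 mm, L = 2×49 = 98 mm. φR_n = 0.75 × 0.6 × 480 × 3.535 × 98 = 74.8 kN.
Base metal shear (6 mm plate): yield φR_n = 1.0×0.6×300×6×98 = 105.8 kN; rupture φR_n = 0.75×0.6×450×6×98 = 119.1 kN; take 105.8 kN (yield).
Governing: min(74.8, 105.8) = 74.8 kN → weld metal.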